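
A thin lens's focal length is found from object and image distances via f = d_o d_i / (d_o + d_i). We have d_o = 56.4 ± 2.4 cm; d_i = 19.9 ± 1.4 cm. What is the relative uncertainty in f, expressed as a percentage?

∂f/∂d_o = (d_i/(d_o+d_i))² = 0.0680;  ∂f/∂d_i = (d_o/(d_o+d_i))² = 0.546
δf = √((∂f/∂d_o · δd_o)² + (∂f/∂d_i · δd_i)²) = √(0.0267 + 0.585) = 0.782 cm
f = 14.7 cm, so δf/f = 0.782/14.7 = 0.0532.

5.32%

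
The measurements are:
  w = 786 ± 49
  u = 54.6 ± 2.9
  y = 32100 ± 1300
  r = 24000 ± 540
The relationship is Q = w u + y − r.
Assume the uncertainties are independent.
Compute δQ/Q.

0.0742

Let p = w·u = 42900. δp/p = √((1·δw/w)² + (1·δu/u)²) = √(0.00389 + 0.00282) = 0.0819, so δp = 3510.
Q = p + y − r: δQ = √(δp² + δy² + δr²) = √(1.24e+07 + 1.69e+06 + 2.92e+05) = 3790
Q = 51000, so δQ/Q = 3790/51000 = 0.0742.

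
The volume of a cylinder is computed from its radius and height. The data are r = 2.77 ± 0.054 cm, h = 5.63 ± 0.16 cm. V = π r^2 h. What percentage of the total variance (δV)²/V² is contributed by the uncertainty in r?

65.3%

(δV/V)² = (2·δr/r)² + (1·δh/h)²
  r term: (2×0.0195)² = 0.00152
  h term: (1×0.0284)² = 0.000808
Total = 0.00233. Share from r = 0.00152/0.00233 = 0.653.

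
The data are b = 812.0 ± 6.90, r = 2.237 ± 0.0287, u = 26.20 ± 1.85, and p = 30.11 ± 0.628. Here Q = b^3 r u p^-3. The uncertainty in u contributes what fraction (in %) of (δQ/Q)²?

(δQ/Q)² = (3·δb/b)² + (1·δr/r)² + (1·δu/u)² + (-3·δp/p)²
  b term: (3×0.00850)² = 0.000650
  r term: (1×0.0128)² = 0.000165
  u term: (1×0.0706)² = 0.00499
  p term: (-3×0.0209)² = 0.00392
Total = 0.00972. Share from u = 0.00499/0.00972 = 0.513.

51.3%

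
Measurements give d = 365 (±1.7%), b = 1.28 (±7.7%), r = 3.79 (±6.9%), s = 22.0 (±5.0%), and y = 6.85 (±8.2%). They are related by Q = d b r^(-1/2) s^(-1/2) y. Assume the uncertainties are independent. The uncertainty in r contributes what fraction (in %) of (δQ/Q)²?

(δQ/Q)² = (1·δd/d)² + (1·δb/b)² + (−½·δr/r)² + (−½·δs/s)² + (1·δy/y)²
  d term: (1×0.0170)² = 0.000289
  b term: (1×0.0770)² = 0.00593
  r term: (-0.5×0.0690)² = 0.00119
  s term: (-0.5×0.0500)² = 0.000625
  y term: (1×0.0820)² = 0.00672
Total = 0.0148. Share from r = 0.00119/0.0148 = 0.0807.

8.07%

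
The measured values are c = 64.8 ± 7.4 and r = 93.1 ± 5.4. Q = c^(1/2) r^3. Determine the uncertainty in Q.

1.19e+06

Each factor contributes (exponent × relative error)² to (δQ/Q)²:
  (½·δc/c)² = (0.5×0.114)² = 0.00326;  (3·δr/r)² = (3×0.0580)² = 0.0303
δQ/Q = √(0.0335) = 0.183
Q = 6.5e+06, so δQ = 0.183 × 6.5e+06 = 1.19e+06.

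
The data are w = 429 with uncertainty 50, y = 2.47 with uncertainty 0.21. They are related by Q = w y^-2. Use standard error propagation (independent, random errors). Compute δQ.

14.5

Products/powers → add relative errors in quadrature, weighted by exponent:
  (1·δw/w)² = (1×0.117)² = 0.0136;  (-2·δy/y)² = (-2×0.0850)² = 0.0289
δQ/Q = √(0.0425) = 0.206
Q = 70.3, so δQ = 0.206 × 70.3 = 14.5.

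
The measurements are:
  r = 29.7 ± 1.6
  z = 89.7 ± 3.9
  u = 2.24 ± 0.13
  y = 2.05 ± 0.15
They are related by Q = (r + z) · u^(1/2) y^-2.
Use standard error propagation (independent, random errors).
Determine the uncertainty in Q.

6.52

Let w = r + z = 119. δw = √(δr² + δz²) = √(2.56 + 15.2) = 4.22, so δw/w = 0.0353.
Q is then a monomial in w, u, y:
δQ/Q = √((δw/w)² + (½·δu/u)² + (-2·δy/y)²) = √(0.00125 + 0.000842 + 0.0214) = 0.153
Q = 42.5, so δQ = 0.153 × 42.5 = 6.52.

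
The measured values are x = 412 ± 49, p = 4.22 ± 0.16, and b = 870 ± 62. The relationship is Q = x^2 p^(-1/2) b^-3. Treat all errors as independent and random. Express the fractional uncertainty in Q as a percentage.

Q is a product of powers, so relative uncertainties combine in quadrature:
  (2·δx/x)² = (2×0.119)² = 0.0566;  (−½·δp/p)² = (-0.5×0.0379)² = 0.000359;  (-3·δb/b)² = (-3×0.0713)² = 0.0457
δQ/Q = √(0.103) = 0.320

32.0%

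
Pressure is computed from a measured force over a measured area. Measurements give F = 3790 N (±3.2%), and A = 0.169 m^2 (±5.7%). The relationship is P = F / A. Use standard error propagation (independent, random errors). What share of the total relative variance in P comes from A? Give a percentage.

(δP/P)² = (1·δF/F)² + (-1·δA/A)²
  F term: (1×0.0320)² = 0.00102
  A term: (-1×0.0570)² = 0.00325
Total = 0.00427. Share from A = 0.00325/0.00427 = 0.760.

76.0%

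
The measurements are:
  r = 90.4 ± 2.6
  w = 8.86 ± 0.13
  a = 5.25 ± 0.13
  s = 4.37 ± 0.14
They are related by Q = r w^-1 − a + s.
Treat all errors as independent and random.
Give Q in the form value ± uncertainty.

9.32 ± 0.381

Let p = r·w^-1 = 10.2. δp/p = √((1·δr/r)² + (-1·δw/w)²) = √(0.000827 + 0.000215) = 0.0323, so δp = 0.329.
Q = p − a + s: δQ = √(δp² + δa² + δs²) = √(0.109 + 0.0169 + 0.0196) = 0.381
Q = 9.32.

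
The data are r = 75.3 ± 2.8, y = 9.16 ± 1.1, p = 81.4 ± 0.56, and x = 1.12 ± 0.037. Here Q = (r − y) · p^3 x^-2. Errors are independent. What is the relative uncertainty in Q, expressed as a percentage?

8.28%

Let u = r − y = 66.1. δu = √(δr² + δy²) = √(7.84 + 1.21) = 3.01, so δu/u = 0.0455.
Q is then a monomial in u, p, x:
δQ/Q = √((δu/u)² + (3·δp/p)² + (-2·δx/x)²) = √(0.00207 + 0.000426 + 0.00437) = 0.0828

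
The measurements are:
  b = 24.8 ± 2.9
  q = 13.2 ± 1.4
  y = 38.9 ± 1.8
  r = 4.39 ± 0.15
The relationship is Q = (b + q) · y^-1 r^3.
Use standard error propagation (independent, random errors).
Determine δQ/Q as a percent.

Let u = b + q = 38.0. δu = √(δb² + δq²) = √(8.41 + 1.96) = 3.22, so δu/u = 0.0847.
Q is then a monomial in u, y, r:
δQ/Q = √((δu/u)² + (-1·δy/y)² + (3·δr/r)²) = √(0.00718 + 0.00214 + 0.0105) = 0.141

14.1%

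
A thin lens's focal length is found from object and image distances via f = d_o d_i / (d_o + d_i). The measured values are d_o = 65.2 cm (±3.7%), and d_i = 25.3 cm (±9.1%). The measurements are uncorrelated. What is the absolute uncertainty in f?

1.21 cm

∂f/∂d_o = (d_i/(d_o+d_i))² = 0.0782;  ∂f/∂d_i = (d_o/(d_o+d_i))² = 0.519
δf = √((∂f/∂d_o · δd_o)² + (∂f/∂d_i · δd_i)²) = √(0.0355 + 1.43) = 1.21 cm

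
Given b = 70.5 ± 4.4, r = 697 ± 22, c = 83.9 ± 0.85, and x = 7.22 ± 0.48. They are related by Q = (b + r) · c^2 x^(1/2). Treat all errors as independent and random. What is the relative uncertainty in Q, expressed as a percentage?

4.87%

Let u = b + r = 768. δu = √(δb² + δr²) = √(19.4 + 484) = 22.4, so δu/u = 0.0292.
Q is then a monomial in u, c, x:
δQ/Q = √((δu/u)² + (2·δc/c)² + (½·δx/x)²) = √(0.000855 + 0.000411 + 0.00110) = 0.0487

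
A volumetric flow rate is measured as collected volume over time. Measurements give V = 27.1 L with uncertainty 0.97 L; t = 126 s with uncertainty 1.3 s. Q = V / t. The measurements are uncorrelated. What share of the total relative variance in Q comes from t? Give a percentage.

7.67%

(δQ/Q)² = (1·δV/V)² + (-1·δt/t)²
  V term: (1×0.0358)² = 0.00128
  t term: (-1×0.0103)² = 0.000106
Total = 0.00139. Share from t = 0.000106/0.00139 = 0.0767.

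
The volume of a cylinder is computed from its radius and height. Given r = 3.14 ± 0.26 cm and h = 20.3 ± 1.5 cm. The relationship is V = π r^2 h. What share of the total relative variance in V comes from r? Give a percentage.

(δV/V)² = (2·δr/r)² + (1·δh/h)²
  r term: (2×0.0828)² = 0.0274
  h term: (1×0.0739)² = 0.00546
Total = 0.0329. Share from r = 0.0274/0.0329 = 0.834.

83.4%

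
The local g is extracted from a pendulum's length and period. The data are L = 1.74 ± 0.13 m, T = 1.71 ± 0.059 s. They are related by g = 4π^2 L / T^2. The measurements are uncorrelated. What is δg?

Products/powers → add relative errors in quadrature, weighted by exponent:
  (1·δL/L)² = (1×0.0747)² = 0.00558;  (-2·δT/T)² = (-2×0.0345)² = 0.00476
δg/g = √(0.0103) = 0.102
g = 23.5 m/s^2, so δg = 0.102 × 23.5 = 2.39 m/s^2.

2.39 m/s^2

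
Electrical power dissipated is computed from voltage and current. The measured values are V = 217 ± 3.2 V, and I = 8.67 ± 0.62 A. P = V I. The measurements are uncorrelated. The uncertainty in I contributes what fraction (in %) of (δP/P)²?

95.9%

(δP/P)² = (1·δV/V)² + (1·δI/I)²
  V term: (1×0.0147)² = 0.000217
  I term: (1×0.0715)² = 0.00511
Total = 0.00533. Share from I = 0.00511/0.00533 = 0.959.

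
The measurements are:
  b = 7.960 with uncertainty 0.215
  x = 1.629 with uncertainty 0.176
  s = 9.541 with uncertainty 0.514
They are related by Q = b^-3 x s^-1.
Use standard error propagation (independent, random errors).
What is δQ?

4.92e-05

Each factor contributes (exponent × relative error)² to (δQ/Q)²:
  (-3·δb/b)² = (-3×0.0270)² = 0.00657;  (1·δx/x)² = (1×0.108)² = 0.0117;  (-1·δs/s)² = (-1×0.0539)² = 0.00290
δQ/Q = √(0.0211) = 0.145
Q = 0.0003385, so δQ = 0.145 × 0.0003385 = 4.92e-05.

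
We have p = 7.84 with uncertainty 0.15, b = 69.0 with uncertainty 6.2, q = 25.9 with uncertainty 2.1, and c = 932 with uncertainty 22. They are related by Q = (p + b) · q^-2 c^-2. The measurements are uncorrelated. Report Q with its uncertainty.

(1.32 ± 0.247) × 10^-7

Let u = p + b = 76.8. δu = √(δp² + δb²) = √(0.0225 + 38.4) = 6.20, so δu/u = 0.0807.
Q is then a monomial in u, q, c:
δQ/Q = √((δu/u)² + (-2·δq/q)² + (-2·δc/c)²) = √(0.00651 + 0.0263 + 0.00223) = 0.187
Q = 1.32e-07, so δQ = 0.187 × 1.32e-07 = 2.47e-08.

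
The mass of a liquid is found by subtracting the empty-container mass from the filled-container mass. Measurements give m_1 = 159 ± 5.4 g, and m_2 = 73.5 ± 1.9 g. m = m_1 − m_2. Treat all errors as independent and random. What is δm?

5.72 g

Sums and differences: (δm)² = Σ (cᵢ δxᵢ)².
  (δm_1)² = 29.2;  (δm_2)² = 3.61
δm = √(32.8) = 5.72 g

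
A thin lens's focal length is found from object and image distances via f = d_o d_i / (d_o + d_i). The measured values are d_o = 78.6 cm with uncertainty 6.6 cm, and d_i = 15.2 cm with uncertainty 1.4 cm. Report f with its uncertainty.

12.7 ± 0.998 cm

∂f/∂d_o = (d_i/(d_o+d_i))² = 0.0263;  ∂f/∂d_i = (d_o/(d_o+d_i))² = 0.702
δf = √((∂f/∂d_o · δd_o)² + (∂f/∂d_i · δd_i)²) = √(0.0300 + 0.966) = 0.998 cm
f = 12.7 cm.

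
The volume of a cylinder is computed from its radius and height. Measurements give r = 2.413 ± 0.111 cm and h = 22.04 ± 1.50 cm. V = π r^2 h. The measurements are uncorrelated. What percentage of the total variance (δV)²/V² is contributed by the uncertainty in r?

(δV/V)² = (2·δr/r)² + (1·δh/h)²
  r term: (2×0.0460)² = 0.00846
  h term: (1×0.0681)² = 0.00463
Total = 0.0131. Share from r = 0.00846/0.0131 = 0.646.

64.6%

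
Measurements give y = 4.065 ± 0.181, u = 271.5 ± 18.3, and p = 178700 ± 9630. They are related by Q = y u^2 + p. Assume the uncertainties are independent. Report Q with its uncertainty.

478300 ± 43600

Let w = y·u^2 = 299600. δw/w = √((1·δy/y)² + (2·δu/u)²) = √(0.00198 + 0.0182) = 0.142, so δw = 42500.
Q = w + p: δQ = √(δw² + δp²) = √(1.81e+09 + 9.27e+07) = 43600
Q = 478300.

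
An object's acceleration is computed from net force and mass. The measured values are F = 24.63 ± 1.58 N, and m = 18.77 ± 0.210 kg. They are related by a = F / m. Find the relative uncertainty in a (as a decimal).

Each factor contributes (exponent × relative error)² to (δa/a)²:
  (1·δF/F)² = (1×0.0641)² = 0.00412;  (-1·δm/m)² = (-1×0.0112)² = 0.000125
δa/a = √(0.00424) = 0.0651

0.0651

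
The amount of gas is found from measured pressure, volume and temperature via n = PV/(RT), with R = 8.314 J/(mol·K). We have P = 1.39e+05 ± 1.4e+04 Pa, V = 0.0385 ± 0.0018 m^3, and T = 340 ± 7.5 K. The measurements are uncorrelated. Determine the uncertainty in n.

0.214 mol

Products/powers → add relative errors in quadrature, weighted by exponent:
  (1·δP/P)² = (1×0.101)² = 0.0101;  (1·δV/V)² = (1×0.0468)² = 0.00219;  (-1·δT/T)² = (-1×0.0221)² = 0.000487
δn/n = √(0.0128) = 0.113
n = 1.89 mol, so δn = 0.113 × 1.89 = 0.214 mol.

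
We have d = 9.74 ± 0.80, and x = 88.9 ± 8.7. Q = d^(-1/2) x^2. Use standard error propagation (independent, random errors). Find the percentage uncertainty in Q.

20.0%

Relative error in a monomial: (δQ/Q)² = Σ (nᵢ · δxᵢ/xᵢ)².
  (−½·δd/d)² = (-0.5×0.0821)² = 0.00169;  (2·δx/x)² = (2×0.0979)² = 0.0383
δQ/Q = √(0.0400) = 0.200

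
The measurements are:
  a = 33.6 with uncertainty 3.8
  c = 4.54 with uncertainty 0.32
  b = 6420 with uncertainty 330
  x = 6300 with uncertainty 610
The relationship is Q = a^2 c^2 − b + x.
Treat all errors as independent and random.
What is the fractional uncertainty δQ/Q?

Let p = a^2·c^2 = 23300. δp/p = √((2·δa/a)² + (2·δc/c)²) = √(0.0512 + 0.0199) = 0.267, so δp = 6200.
Q = p − b + x: δQ = √(δp² + δb² + δx²) = √(3.85e+07 + 1.09e+05 + 3.72e+05) = 6240
Q = 23100, so δQ/Q = 6240/23100 = 0.270.

0.270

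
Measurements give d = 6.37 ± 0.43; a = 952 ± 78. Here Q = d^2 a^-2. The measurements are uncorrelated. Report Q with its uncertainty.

(4.48 ± 0.951) × 10^-5

Relative error in a monomial: (δQ/Q)² = Σ (nᵢ · δxᵢ/xᵢ)².
  (2·δd/d)² = (2×0.0675)² = 0.0182;  (-2·δa/a)² = (-2×0.0819)² = 0.0269
δQ/Q = √(0.0451) = 0.212
Q = 4.48e-05, so δQ = 0.212 × 4.48e-05 = 9.51e-06.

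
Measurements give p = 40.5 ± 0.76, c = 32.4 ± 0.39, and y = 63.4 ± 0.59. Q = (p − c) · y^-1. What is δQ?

Let u = p − c = 8.10. δu = √(δp² + δc²) = √(0.578 + 0.152) = 0.854, so δu/u = 0.105.
Q is then a monomial in u, y:
δQ/Q = √((δu/u)² + (-1·δy/y)²) = √(0.0111 + 8.66e-05) = 0.106
Q = 0.128, so δQ = 0.106 × 0.128 = 0.0135.

0.0135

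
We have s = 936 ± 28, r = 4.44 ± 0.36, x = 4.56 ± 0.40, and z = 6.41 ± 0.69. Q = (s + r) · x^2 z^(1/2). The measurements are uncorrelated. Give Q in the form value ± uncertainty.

49500 ± 9200

Let u = s + r = 940. δu = √(δs² + δr²) = √(784 + 0.130) = 28.0, so δu/u = 0.0298.
Q is then a monomial in u, x, z:
δQ/Q = √((δu/u)² + (2·δx/x)² + (½·δz/z)²) = √(0.000887 + 0.0308 + 0.00290) = 0.186
Q = 49500, so δQ = 0.186 × 49500 = 9200.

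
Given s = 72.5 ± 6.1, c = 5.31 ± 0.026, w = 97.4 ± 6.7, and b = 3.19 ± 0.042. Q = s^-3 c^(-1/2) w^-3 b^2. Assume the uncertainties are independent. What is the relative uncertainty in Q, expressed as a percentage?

Products/powers → add relative errors in quadrature, weighted by exponent:
  (-3·δs/s)² = (-3×0.0841)² = 0.0637;  (−½·δc/c)² = (-0.5×0.00490)² = 5.99e-06;  (-3·δw/w)² = (-3×0.0688)² = 0.0426;  (2·δb/b)² = (2×0.0132)² = 0.000693
δQ/Q = √(0.107) = 0.327

32.7%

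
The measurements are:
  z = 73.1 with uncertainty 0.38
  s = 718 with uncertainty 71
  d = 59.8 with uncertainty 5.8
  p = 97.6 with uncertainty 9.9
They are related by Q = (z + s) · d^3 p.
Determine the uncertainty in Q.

5.3e+09

Let u = z + s = 791. δu = √(δz² + δs²) = √(0.144 + 5040) = 71.0, so δu/u = 0.0897.
Q is then a monomial in u, d, p:
δQ/Q = √((δu/u)² + (3·δd/d)² + (1·δp/p)²) = √(0.00806 + 0.0847 + 0.0103) = 0.321
Q = 1.65e+10, so δQ = 0.321 × 1.65e+10 = 5.3e+09.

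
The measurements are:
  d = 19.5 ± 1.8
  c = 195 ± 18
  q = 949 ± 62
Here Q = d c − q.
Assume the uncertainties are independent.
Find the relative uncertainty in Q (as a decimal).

0.175

Let p = d·c = 3800. δp/p = √((1·δd/d)² + (1·δc/c)²) = √(0.00852 + 0.00852) = 0.131, so δp = 496.
Q = p − q: δQ = √(δp² + δq²) = √(2.46e+05 + 3840) = 500
Q = 2850, so δQ/Q = 500/2850 = 0.175.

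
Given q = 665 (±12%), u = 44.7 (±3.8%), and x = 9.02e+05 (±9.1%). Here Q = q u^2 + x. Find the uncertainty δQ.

Let p = q·u^2 = 1.33e+06. δp/p = √((1·δq/q)² + (2·δu/u)²) = √(0.0144 + 0.00578) = 0.142, so δp = 1.89e+05.
Q = p + x: δQ = √(δp² + δx²) = √(3.56e+10 + 6.74e+09) = 2.06e+05

2.06e+05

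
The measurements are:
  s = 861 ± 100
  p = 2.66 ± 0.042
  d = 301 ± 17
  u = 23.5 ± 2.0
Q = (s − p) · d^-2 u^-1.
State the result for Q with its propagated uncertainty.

(4.03 ± 0.739) × 10^-4

Let w = s − p = 858. δw = √(δs² + δp²) = √(10000 + 0.00176) = 100, so δw/w = 0.117.
Q is then a monomial in w, d, u:
δQ/Q = √((δw/w)² + (-2·δd/d)² + (-1·δu/u)²) = √(0.0136 + 0.0128 + 0.00724) = 0.183
Q = 0.000403, so δQ = 0.183 × 0.000403 = 7.39e-05.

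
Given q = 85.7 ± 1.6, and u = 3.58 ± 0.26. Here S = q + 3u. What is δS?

1.78

Sums and differences: (δS)² = Σ (cᵢ δxᵢ)².
  (δq)² = 2.56;  (3·δu)² = 0.608
δS = √(3.17) = 1.78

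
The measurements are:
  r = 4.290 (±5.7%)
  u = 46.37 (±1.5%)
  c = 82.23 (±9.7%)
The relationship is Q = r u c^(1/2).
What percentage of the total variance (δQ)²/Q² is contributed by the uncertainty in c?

40.4%

(δQ/Q)² = (1·δr/r)² + (1·δu/u)² + (½·δc/c)²
  r term: (1×0.0570)² = 0.00325
  u term: (1×0.0150)² = 0.000225
  c term: (0.5×0.0970)² = 0.00235
Total = 0.00583. Share from c = 0.00235/0.00583 = 0.404.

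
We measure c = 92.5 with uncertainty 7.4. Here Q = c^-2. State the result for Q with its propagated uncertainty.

Since Q is a product/quotient, work with relative uncertainties:
  (-2·δc/c)² = (-2×0.0800)² = 0.0256
δQ/Q = √(0.0256) = 0.160
Q = 0.000117, so δQ = 0.160 × 0.000117 = 1.87e-05.

(1.17 ± 0.187) × 10^-4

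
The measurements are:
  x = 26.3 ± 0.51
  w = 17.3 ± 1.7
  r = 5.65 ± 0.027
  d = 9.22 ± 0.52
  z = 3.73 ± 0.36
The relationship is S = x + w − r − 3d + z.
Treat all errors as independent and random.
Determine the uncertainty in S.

2.39

For a sum/difference, combine absolute errors in quadrature:
  (δx)² = 0.260;  (δw)² = 2.89;  (δr)² = 0.000729;  (3·δd)² = 2.43;  (δz)² = 0.130
δS = √(5.71) = 2.39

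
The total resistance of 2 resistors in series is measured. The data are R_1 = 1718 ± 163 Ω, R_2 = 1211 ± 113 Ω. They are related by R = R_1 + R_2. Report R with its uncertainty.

2929 ± 198 Ω

Each term contributes (cᵢ δxᵢ)² to (δR)²:
  (δR_1)² = 26600;  (δR_2)² = 12800
δR = √(39300) = 198 Ω
R = 2929 Ω.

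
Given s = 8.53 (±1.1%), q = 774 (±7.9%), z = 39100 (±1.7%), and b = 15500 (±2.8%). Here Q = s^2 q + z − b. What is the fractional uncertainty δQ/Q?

0.0586

Let p = s^2·q = 56300. δp/p = √((2·δs/s)² + (1·δq/q)²) = √(0.000484 + 0.00624) = 0.0820, so δp = 4620.
Q = p + z − b: δQ = √(δp² + δz² + δb²) = √(2.13e+07 + 4.42e+05 + 1.88e+05) = 4690
Q = 79900, so δQ/Q = 4690/79900 = 0.0586.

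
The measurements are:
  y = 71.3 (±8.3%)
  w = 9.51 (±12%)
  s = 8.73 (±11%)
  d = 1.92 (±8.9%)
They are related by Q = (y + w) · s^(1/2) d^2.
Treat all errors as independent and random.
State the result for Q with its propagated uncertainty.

880 ± 177

Let u = y + w = 80.8. δu = √(δy² + δw²) = √(35.0 + 1.30) = 6.03, so δu/u = 0.0746.
Q is then a monomial in u, s, d:
δQ/Q = √((δu/u)² + (½·δs/s)² + (2·δd/d)²) = √(0.00556 + 0.00302 + 0.0317) = 0.201
Q = 880, so δQ = 0.201 × 880 = 177.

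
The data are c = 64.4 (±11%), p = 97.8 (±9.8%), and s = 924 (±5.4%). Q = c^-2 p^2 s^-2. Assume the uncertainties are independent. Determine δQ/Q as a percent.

31.4%

Products/powers → add relative errors in quadrature, weighted by exponent:
  (-2·δc/c)² = (-2×0.110)² = 0.0484;  (2·δp/p)² = (2×0.0980)² = 0.0384;  (-2·δs/s)² = (-2×0.0540)² = 0.0117
δQ/Q = √(0.0985) = 0.314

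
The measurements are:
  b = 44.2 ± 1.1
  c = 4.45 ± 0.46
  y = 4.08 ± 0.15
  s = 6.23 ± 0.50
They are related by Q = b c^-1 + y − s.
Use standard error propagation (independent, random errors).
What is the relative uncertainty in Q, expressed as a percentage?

15.1%

Let p = b·c^-1 = 9.93. δp/p = √((1·δb/b)² + (-1·δc/c)²) = √(0.000619 + 0.0107) = 0.106, so δp = 1.06.
Q = p + y − s: δQ = √(δp² + δy² + δs²) = √(1.12 + 0.0225 + 0.250) = 1.18
Q = 7.78, so δQ/Q = 1.18/7.78 = 0.151.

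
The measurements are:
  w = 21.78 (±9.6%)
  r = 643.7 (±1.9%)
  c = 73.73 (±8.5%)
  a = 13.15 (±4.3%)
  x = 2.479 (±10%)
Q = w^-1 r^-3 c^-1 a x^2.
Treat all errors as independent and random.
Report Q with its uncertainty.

(1.887 ± 0.468) × 10^-10

For a monomial Q ∝ w^-1, r^-3, c^-1, a, x^2, fractional errors add in quadrature:
  (-1·δw/w)² = (-1×0.0960)² = 0.00922;  (-3·δr/r)² = (-3×0.0190)² = 0.00325;  (-1·δc/c)² = (-1×0.0850)² = 0.00723;  (1·δa/a)² = (1×0.0430)² = 0.00185;  (2·δx/x)² = (2×0.100)² = 0.0400
δQ/Q = √(0.0615) = 0.248
Q = 1.887e-10, so δQ = 0.248 × 1.887e-10 = 4.68e-11.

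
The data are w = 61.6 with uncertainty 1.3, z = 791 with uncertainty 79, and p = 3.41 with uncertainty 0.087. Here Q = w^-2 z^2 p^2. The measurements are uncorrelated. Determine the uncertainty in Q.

403

Products/powers → add relative errors in quadrature, weighted by exponent:
  (-2·δw/w)² = (-2×0.0211)² = 0.00178;  (2·δz/z)² = (2×0.0999)² = 0.0399;  (2·δp/p)² = (2×0.0255)² = 0.00260
δQ/Q = √(0.0443) = 0.210
Q = 1920, so δQ = 0.210 × 1920 = 403.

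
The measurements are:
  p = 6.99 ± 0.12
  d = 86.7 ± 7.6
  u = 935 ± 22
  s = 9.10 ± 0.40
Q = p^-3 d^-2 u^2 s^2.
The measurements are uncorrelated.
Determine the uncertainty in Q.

For a monomial Q ∝ p^-3, d^-2, u^2, s^2, fractional errors add in quadrature:
  (-3·δp/p)² = (-3×0.0172)² = 0.00265;  (-2·δd/d)² = (-2×0.0877)² = 0.0307;  (2·δu/u)² = (2×0.0235)² = 0.00221;  (2·δs/s)² = (2×0.0440)² = 0.00773
δQ/Q = √(0.0433) = 0.208
Q = 28.2, so δQ = 0.208 × 28.2 = 5.87.

5.87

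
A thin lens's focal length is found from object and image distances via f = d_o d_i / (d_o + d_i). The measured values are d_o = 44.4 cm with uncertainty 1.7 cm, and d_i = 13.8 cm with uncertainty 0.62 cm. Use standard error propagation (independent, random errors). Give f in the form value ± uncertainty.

∂f/∂d_o = (d_i/(d_o+d_i))² = 0.0562;  ∂f/∂d_i = (d_o/(d_o+d_i))² = 0.582
δf = √((∂f/∂d_o · δd_o)² + (∂f/∂d_i · δd_i)²) = √(0.00914 + 0.130) = 0.373 cm
f = 10.5 cm.

10.5 ± 0.373 cm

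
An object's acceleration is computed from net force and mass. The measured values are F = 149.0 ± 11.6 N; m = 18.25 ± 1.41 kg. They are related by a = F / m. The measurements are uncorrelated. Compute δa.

0.895 m/s^2

a is a product of powers, so relative uncertainties combine in quadrature:
  (1·δF/F)² = (1×0.0779)² = 0.00606;  (-1·δm/m)² = (-1×0.0773)² = 0.00597
δa/a = √(0.0120) = 0.110
a = 8.164 m/s^2, so δa = 0.110 × 8.164 = 0.895 m/s^2.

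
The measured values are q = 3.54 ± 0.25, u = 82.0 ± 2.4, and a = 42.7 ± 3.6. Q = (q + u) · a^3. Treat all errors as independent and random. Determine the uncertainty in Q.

1.69e+06

Let w = q + u = 85.5. δw = √(δq² + δu²) = √(0.0625 + 5.76) = 2.41, so δw/w = 0.0282.
Q is then a monomial in w, a:
δQ/Q = √((δw/w)² + (3·δa/a)²) = √(0.000796 + 0.0640) = 0.254
Q = 6.66e+06, so δQ = 0.254 × 6.66e+06 = 1.69e+06.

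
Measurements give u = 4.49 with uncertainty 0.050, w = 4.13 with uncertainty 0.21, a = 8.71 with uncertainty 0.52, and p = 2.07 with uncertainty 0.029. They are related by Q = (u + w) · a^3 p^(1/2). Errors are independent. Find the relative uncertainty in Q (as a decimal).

0.181

Let h = u + w = 8.62. δh = √(δu² + δw²) = √(0.00250 + 0.0441) = 0.216, so δh/h = 0.0250.
Q is then a monomial in h, a, p:
δQ/Q = √((δh/h)² + (3·δa/a)² + (½·δp/p)²) = √(0.000627 + 0.0321 + 4.91e-05) = 0.181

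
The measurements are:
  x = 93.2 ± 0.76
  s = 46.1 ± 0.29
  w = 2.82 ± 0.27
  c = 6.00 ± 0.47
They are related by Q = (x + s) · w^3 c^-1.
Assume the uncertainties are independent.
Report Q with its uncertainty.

Let u = x + s = 139. δu = √(δx² + δs²) = √(0.578 + 0.0841) = 0.813, so δu/u = 0.00584.
Q is then a monomial in u, w, c:
δQ/Q = √((δu/u)² + (3·δw/w)² + (-1·δc/c)²) = √(3.41e-05 + 0.0825 + 0.00614) = 0.298
Q = 521, so δQ = 0.298 × 521 = 155.

521 ± 155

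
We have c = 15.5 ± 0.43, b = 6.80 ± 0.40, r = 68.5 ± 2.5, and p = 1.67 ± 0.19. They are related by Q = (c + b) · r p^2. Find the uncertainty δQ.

988

Let u = c + b = 22.3. δu = √(δc² + δb²) = √(0.185 + 0.160) = 0.587, so δu/u = 0.0263.
Q is then a monomial in u, r, p:
δQ/Q = √((δu/u)² + (1·δr/r)² + (2·δp/p)²) = √(0.000694 + 0.00133 + 0.0518) = 0.232
Q = 4260, so δQ = 0.232 × 4260 = 988.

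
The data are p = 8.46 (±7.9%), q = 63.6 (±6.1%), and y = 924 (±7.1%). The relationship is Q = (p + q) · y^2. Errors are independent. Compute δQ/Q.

0.152

Let u = p + q = 72.1. δu = √(δp² + δq²) = √(0.447 + 15.1) = 3.94, so δu/u = 0.0546.
Q is then a monomial in u, y:
δQ/Q = √((δu/u)² + (2·δy/y)²) = √(0.00298 + 0.0202) = 0.152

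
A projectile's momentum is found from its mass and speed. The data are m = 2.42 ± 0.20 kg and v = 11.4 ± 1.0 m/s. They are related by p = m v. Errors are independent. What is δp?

Relative error in a monomial: (δp/p)² = Σ (nᵢ · δxᵢ/xᵢ)².
  (1·δm/m)² = (1×0.0826)² = 0.00683;  (1·δv/v)² = (1×0.0877)² = 0.00769
δp/p = √(0.0145) = 0.121
p = 27.6 kg·m/s, so δp = 0.121 × 27.6 = 3.32 kg·m/s.

3.32 kg·m/s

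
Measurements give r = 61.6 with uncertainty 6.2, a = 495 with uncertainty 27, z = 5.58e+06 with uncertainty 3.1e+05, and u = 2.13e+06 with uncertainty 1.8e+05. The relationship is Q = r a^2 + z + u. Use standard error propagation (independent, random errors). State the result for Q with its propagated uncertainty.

(2.28 ± 0.227) × 10^7

Let p = r·a^2 = 1.51e+07. δp/p = √((1·δr/r)² + (2·δa/a)²) = √(0.0101 + 0.0119) = 0.148, so δp = 2.24e+06.
Q = p + z + u: δQ = √(δp² + δz² + δu²) = √(5.02e+12 + 9.61e+10 + 3.24e+10) = 2.27e+06
Q = 2.28e+07.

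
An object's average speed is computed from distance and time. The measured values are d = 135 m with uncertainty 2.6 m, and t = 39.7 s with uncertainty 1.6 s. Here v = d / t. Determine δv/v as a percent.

Since v is a product/quotient, work with relative uncertainties:
  (1·δd/d)² = (1×0.0193)² = 0.000371;  (-1·δt/t)² = (-1×0.0403)² = 0.00162
δv/v = √(0.00200) = 0.0447

4.47%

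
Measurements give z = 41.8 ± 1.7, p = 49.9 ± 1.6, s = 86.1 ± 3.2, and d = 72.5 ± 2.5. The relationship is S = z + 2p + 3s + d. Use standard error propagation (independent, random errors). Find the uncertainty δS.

For a sum/difference, combine absolute errors in quadrature:
  (δz)² = 2.89;  (2·δp)² = 10.2;  (3·δs)² = 92.2;  (δd)² = 6.25
δS = √(112) = 10.6

10.6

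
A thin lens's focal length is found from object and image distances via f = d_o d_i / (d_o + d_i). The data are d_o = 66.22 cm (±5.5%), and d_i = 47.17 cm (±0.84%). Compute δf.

∂f/∂d_o = (d_i/(d_o+d_i))² = 0.173;  ∂f/∂d_i = (d_o/(d_o+d_i))² = 0.341
δf = √((∂f/∂d_o · δd_o)² + (∂f/∂d_i · δd_i)²) = √(0.397 + 0.0183) = 0.645 cm

0.645 cm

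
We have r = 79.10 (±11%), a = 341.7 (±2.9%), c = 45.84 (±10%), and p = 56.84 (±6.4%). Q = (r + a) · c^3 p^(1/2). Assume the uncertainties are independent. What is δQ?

9.27e+07

Let u = r + a = 420.8. δu = √(δr² + δa²) = √(75.7 + 98.2) = 13.2, so δu/u = 0.0313.
Q is then a monomial in u, c, p:
δQ/Q = √((δu/u)² + (3·δc/c)² + (½·δp/p)²) = √(0.000982 + 0.0900 + 0.00102) = 0.303
Q = 3.056e+08, so δQ = 0.303 × 3.056e+08 = 9.27e+07.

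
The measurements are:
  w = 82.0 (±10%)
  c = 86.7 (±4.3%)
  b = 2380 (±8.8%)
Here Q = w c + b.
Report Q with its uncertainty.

Let p = w·c = 7110. δp/p = √((1·δw/w)² + (1·δc/c)²) = √(0.0100 + 0.00185) = 0.109, so δp = 774.
Q = p + b: δQ = √(δp² + δb²) = √(5.99e+05 + 43900) = 802
Q = 9490.

9490 ± 802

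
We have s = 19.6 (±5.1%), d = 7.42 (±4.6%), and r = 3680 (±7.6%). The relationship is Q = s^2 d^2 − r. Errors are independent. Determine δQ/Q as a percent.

16.7%

Let p = s^2·d^2 = 21200. δp/p = √((2·δs/s)² + (2·δd/d)²) = √(0.0104 + 0.00846) = 0.137, so δp = 2910.
Q = p − r: δQ = √(δp² + δr²) = √(8.44e+06 + 78200) = 2920
Q = 17500, so δQ/Q = 2920/17500 = 0.167.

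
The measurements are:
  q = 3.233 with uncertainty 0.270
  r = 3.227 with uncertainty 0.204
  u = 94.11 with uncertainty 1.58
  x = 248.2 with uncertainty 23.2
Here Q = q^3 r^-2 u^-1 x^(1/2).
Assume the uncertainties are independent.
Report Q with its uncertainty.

0.5432 ± 0.155

For a monomial Q ∝ q^3, r^-2, u^-1, x^(1/2), fractional errors add in quadrature:
  (3·δq/q)² = (3×0.0835)² = 0.0628;  (-2·δr/r)² = (-2×0.0632)² = 0.0160;  (-1·δu/u)² = (-1×0.0168)² = 0.000282;  (½·δx/x)² = (0.5×0.0935)² = 0.00218
δQ/Q = √(0.0812) = 0.285
Q = 0.5432, so δQ = 0.285 × 0.5432 = 0.155.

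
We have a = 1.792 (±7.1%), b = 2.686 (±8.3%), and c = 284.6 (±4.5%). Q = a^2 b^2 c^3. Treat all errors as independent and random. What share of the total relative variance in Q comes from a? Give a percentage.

(δQ/Q)² = (2·δa/a)² + (2·δb/b)² + (3·δc/c)²
  a term: (2×0.0710)² = 0.0202
  b term: (2×0.0830)² = 0.0276
  c term: (3×0.0450)² = 0.0182
Total = 0.0659. Share from a = 0.0202/0.0659 = 0.306.

30.6%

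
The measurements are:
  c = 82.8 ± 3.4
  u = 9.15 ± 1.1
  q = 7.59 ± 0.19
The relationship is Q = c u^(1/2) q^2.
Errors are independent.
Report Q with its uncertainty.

Since Q is a product/quotient, work with relative uncertainties:
  (1·δc/c)² = (1×0.0411)² = 0.00169;  (½·δu/u)² = (0.5×0.120)² = 0.00361;  (2·δq/q)² = (2×0.0250)² = 0.00251
δQ/Q = √(0.00781) = 0.0884
Q = 14400, so δQ = 0.0884 × 14400 = 1270.

14400 ± 1270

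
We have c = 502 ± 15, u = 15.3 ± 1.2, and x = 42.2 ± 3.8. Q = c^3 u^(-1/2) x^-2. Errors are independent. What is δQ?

3720

Relative error in a monomial: (δQ/Q)² = Σ (nᵢ · δxᵢ/xᵢ)².
  (3·δc/c)² = (3×0.0299)² = 0.00804;  (−½·δu/u)² = (-0.5×0.0784)² = 0.00154;  (-2·δx/x)² = (-2×0.0900)² = 0.0324
δQ/Q = √(0.0420) = 0.205
Q = 18200, so δQ = 0.205 × 18200 = 3720.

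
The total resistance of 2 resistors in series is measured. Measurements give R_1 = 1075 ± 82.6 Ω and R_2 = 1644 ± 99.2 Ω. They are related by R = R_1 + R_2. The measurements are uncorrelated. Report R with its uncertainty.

2719 ± 129 Ω

For a sum/difference, combine absolute errors in quadrature:
  (δR_1)² = 6820;  (δR_2)² = 9840
δR = √(16700) = 129 Ω
R = 2719 Ω.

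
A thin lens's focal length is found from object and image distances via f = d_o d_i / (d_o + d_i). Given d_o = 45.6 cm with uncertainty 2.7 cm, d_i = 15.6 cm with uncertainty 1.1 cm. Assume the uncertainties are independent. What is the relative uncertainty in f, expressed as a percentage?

5.47%

∂f/∂d_o = (d_i/(d_o+d_i))² = 0.0650;  ∂f/∂d_i = (d_o/(d_o+d_i))² = 0.555
δf = √((∂f/∂d_o · δd_o)² + (∂f/∂d_i · δd_i)²) = √(0.0308 + 0.373) = 0.635 cm
f = 11.6 cm, so δf/f = 0.635/11.6 = 0.0547.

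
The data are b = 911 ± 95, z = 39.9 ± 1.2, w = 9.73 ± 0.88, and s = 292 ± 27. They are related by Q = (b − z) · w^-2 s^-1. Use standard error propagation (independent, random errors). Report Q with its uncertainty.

0.0315 ± 0.00727

Let u = b − z = 871. δu = √(δb² + δz²) = √(9020 + 1.44) = 95.0, so δu/u = 0.109.
Q is then a monomial in u, w, s:
δQ/Q = √((δu/u)² + (-2·δw/w)² + (-1·δs/s)²) = √(0.0119 + 0.0327 + 0.00855) = 0.231
Q = 0.0315, so δQ = 0.231 × 0.0315 = 0.00727.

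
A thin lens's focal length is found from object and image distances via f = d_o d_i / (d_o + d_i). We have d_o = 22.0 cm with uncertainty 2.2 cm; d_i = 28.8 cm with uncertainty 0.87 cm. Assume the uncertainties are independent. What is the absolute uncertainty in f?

0.726 cm

∂f/∂d_o = (d_i/(d_o+d_i))² = 0.321;  ∂f/∂d_i = (d_o/(d_o+d_i))² = 0.188
δf = √((∂f/∂d_o · δd_o)² + (∂f/∂d_i · δd_i)²) = √(0.500 + 0.0266) = 0.726 cm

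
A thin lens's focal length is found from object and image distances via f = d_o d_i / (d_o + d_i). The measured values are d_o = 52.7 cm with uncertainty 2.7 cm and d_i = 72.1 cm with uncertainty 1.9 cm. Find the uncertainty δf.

0.963 cm

∂f/∂d_o = (d_i/(d_o+d_i))² = 0.334;  ∂f/∂d_i = (d_o/(d_o+d_i))² = 0.178
δf = √((∂f/∂d_o · δd_o)² + (∂f/∂d_i · δd_i)²) = √(0.812 + 0.115) = 0.963 cm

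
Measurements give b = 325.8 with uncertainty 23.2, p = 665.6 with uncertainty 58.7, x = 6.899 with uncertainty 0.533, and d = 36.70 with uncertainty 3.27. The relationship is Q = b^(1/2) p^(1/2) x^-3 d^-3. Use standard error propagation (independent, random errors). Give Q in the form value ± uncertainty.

For a monomial Q ∝ b^(1/2), p^(1/2), x^-3, d^-3, fractional errors add in quadrature:
  (½·δb/b)² = (0.5×0.0712)² = 0.00127;  (½·δp/p)² = (0.5×0.0882)² = 0.00194;  (-3·δx/x)² = (-3×0.0773)² = 0.0537;  (-3·δd/d)² = (-3×0.0891)² = 0.0715
δQ/Q = √(0.128) = 0.358
Q = 2.869e-05, so δQ = 0.358 × 2.869e-05 = 1.03e-05.

(2.869 ± 1.03) × 10^-5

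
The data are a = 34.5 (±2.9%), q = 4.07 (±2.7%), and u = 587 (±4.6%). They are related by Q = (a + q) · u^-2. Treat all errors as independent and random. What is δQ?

1.07e-05

Let w = a + q = 38.6. δw = √(δa² + δq²) = √(1.00 + 0.0121) = 1.01, so δw/w = 0.0261.
Q is then a monomial in w, u:
δQ/Q = √((δw/w)² + (-2·δu/u)²) = √(0.000681 + 0.00846) = 0.0956
Q = 0.000112, so δQ = 0.0956 × 0.000112 = 1.07e-05.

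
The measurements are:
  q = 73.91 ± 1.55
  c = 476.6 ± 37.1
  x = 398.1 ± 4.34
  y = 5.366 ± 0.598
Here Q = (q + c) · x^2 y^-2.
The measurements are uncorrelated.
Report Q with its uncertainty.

Let u = q + c = 550.5. δu = √(δq² + δc²) = √(2.40 + 1380) = 37.1, so δu/u = 0.0675.
Q is then a monomial in u, x, y:
δQ/Q = √((δu/u)² + (2·δx/x)² + (-2·δy/y)²) = √(0.00455 + 0.000475 + 0.0497) = 0.234
Q = 3.03e+06, so δQ = 0.234 × 3.03e+06 = 7.09e+05.

(3.030 ± 0.709) × 10^6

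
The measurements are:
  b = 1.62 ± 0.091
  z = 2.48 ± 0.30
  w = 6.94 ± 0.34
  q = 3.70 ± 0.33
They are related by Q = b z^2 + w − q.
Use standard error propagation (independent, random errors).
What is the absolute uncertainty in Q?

Let p = b·z^2 = 9.96. δp/p = √((1·δb/b)² + (2·δz/z)²) = √(0.00316 + 0.0585) = 0.248, so δp = 2.47.
Q = p + w − q: δQ = √(δp² + δw² + δq²) = √(6.12 + 0.116 + 0.109) = 2.52

2.52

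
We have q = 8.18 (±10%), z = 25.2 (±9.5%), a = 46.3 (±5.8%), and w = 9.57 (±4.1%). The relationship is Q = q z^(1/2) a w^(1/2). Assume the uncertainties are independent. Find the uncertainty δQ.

745

Products/powers → add relative errors in quadrature, weighted by exponent:
  (1·δq/q)² = (1×0.100)² = 0.0100;  (½·δz/z)² = (0.5×0.0950)² = 0.00226;  (1·δa/a)² = (1×0.0580)² = 0.00336;  (½·δw/w)² = (0.5×0.0410)² = 0.000420
δQ/Q = √(0.0160) = 0.127
Q = 5880, so δQ = 0.127 × 5880 = 745.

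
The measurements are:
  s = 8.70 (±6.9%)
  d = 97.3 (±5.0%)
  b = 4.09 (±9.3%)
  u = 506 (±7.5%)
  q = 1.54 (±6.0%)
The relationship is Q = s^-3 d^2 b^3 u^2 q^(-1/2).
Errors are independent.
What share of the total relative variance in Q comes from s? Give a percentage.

(δQ/Q)² = (-3·δs/s)² + (2·δd/d)² + (3·δb/b)² + (2·δu/u)² + (−½·δq/q)²
  s term: (-3×0.0690)² = 0.0428
  d term: (2×0.0500)² = 0.0100
  b term: (3×0.0930)² = 0.0778
  u term: (2×0.0750)² = 0.0225
  q term: (-0.5×0.0600)² = 0.000900
Total = 0.154. Share from s = 0.0428/0.154 = 0.278.

27.8%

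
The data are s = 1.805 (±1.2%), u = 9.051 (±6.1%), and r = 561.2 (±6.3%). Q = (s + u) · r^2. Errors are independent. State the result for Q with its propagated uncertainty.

(3.419 ± 0.465) × 10^6

Let w = s + u = 10.86. δw = √(δs² + δu²) = √(0.000469 + 0.305) = 0.553, so δw/w = 0.0509.
Q is then a monomial in w, r:
δQ/Q = √((δw/w)² + (2·δr/r)²) = √(0.00259 + 0.0159) = 0.136
Q = 3.419e+06, so δQ = 0.136 × 3.419e+06 = 4.65e+05.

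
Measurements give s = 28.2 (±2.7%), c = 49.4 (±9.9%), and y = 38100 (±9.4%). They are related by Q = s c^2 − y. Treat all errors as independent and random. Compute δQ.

Let p = s·c^2 = 68800. δp/p = √((1·δs/s)² + (2·δc/c)²) = √(0.000729 + 0.0392) = 0.200, so δp = 13800.
Q = p − y: δQ = √(δp² + δy²) = √(1.89e+08 + 1.28e+07) = 14200

14200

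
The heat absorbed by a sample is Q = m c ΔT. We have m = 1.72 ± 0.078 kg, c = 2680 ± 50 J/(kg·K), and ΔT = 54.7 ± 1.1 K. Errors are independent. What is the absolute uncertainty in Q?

Each factor contributes (exponent × relative error)² to (δQ/Q)²:
  (1·δm/m)² = (1×0.0453)² = 0.00206;  (1·δc/c)² = (1×0.0187)² = 0.000348;  (1·δΔT/ΔT)² = (1×0.0201)² = 0.000404
δQ/Q = √(0.00281) = 0.0530
Q = 2.52e+05 J, so δQ = 0.0530 × 2.52e+05 = 13400 J.

13400 J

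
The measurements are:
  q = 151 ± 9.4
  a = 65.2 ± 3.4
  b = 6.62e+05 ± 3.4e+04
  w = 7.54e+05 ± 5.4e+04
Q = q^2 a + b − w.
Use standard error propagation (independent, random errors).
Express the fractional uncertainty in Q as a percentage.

15.1%

Let p = q^2·a = 1.49e+06. δp/p = √((2·δq/q)² + (1·δa/a)²) = √(0.0155 + 0.00272) = 0.135, so δp = 2.01e+05.
Q = p + b − w: δQ = √(δp² + δb² + δw²) = √(4.03e+10 + 1.16e+09 + 2.92e+09) = 2.11e+05
Q = 1.39e+06, so δQ/Q = 2.11e+05/1.39e+06 = 0.151.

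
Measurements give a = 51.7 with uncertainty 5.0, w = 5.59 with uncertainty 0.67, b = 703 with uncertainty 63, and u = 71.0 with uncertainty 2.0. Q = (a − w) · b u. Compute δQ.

Let h = a − w = 46.1. δh = √(δa² + δw²) = √(25.0 + 0.449) = 5.04, so δh/h = 0.109.
Q is then a monomial in h, b, u:
δQ/Q = √((δh/h)² + (1·δb/b)² + (1·δu/u)²) = √(0.0120 + 0.00803 + 0.000793) = 0.144
Q = 2.3e+06, so δQ = 0.144 × 2.3e+06 = 3.32e+05.

3.32e+05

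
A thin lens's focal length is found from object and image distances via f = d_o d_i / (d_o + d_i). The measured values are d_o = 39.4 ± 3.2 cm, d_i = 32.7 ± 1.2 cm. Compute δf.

∂f/∂d_o = (d_i/(d_o+d_i))² = 0.206;  ∂f/∂d_i = (d_o/(d_o+d_i))² = 0.299
δf = √((∂f/∂d_o · δd_o)² + (∂f/∂d_i · δd_i)²) = √(0.433 + 0.128) = 0.749 cm

0.749 cm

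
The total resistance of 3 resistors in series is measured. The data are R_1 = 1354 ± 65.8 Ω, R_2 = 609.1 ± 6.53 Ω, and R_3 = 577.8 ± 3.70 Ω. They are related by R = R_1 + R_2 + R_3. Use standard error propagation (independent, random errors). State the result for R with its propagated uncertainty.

For a sum/difference, combine absolute errors in quadrature:
  (δR_1)² = 4330;  (δR_2)² = 42.6;  (δR_3)² = 13.7
δR = √(4390) = 66.2 Ω
R = 2541 Ω.

2541 ± 66.2 Ω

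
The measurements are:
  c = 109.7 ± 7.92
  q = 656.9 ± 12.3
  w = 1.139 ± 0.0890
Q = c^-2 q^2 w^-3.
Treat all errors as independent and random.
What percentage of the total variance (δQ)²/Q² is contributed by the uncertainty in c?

(δQ/Q)² = (-2·δc/c)² + (2·δq/q)² + (-3·δw/w)²
  c term: (-2×0.0722)² = 0.0208
  q term: (2×0.0187)² = 0.00140
  w term: (-3×0.0781)² = 0.0550
Total = 0.0772. Share from c = 0.0208/0.0772 = 0.270.

27.0%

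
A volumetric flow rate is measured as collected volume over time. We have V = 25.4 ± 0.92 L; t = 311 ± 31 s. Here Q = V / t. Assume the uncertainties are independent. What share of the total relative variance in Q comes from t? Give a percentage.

(δQ/Q)² = (1·δV/V)² + (-1·δt/t)²
  V term: (1×0.0362)² = 0.00131
  t term: (-1×0.0997)² = 0.00994
Total = 0.0112. Share from t = 0.00994/0.0112 = 0.883.

88.3%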